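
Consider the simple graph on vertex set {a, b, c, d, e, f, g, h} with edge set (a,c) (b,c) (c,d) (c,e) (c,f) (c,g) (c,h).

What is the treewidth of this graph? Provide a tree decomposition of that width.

Every bag has size at most 2, so the width is 2 − 1 = 1 and tw(G) ≤ 1. G has an edge, so its treewidth is at least 1. Combining the bounds, tw(G) = 1.

Treewidth 1.
One such decomposition:
Bags: B1 = {c, f}  B2 = {c, g}  B3 = {c, d}  B4 = {a, c}  B5 = {c, h}  B6 = {c, e}  B7 = {b, c}
Tree: B1–B2, B2–B3, B3–B4, B1–B5, B2–B6, B2–B7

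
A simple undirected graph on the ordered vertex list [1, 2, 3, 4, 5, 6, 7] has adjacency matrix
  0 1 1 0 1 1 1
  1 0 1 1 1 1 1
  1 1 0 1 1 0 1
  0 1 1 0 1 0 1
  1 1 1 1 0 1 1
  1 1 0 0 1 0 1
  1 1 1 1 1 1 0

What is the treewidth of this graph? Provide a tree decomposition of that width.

The largest bag has 5 vertices, giving width 4; this decomposition certifies tw(G) ≤ 4. Conversely, {1, 2, 3, 5, 7} is a clique of size 5, and the vertices of any clique must share a bag in every tree decomposition; so some bag has ≥ 5 vertices and tw(G) ≥ 4. The upper and lower bounds meet at 4, so that is the treewidth.

Treewidth 4.
Bags: B1 = {2, 3, 4, 5, 7}  B2 = {1, 2, 3, 5, 7}  B3 = {1, 2, 5, 6, 7}
Tree: B1–B2, B2–B3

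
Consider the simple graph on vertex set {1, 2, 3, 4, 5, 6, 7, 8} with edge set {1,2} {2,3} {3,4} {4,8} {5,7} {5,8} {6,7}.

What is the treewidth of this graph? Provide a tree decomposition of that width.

Treewidth 1.
One such decomposition:
Bags: B1 = {6, 7}  B2 = {5, 7}  B3 = {5, 8}  B4 = {4, 8}  B5 = {3, 4}  B6 = {2, 3}  B7 = {1, 2}
Tree: B1–B2, B2–B3, B3–B4, B4–B5, B5–B6, B6–B7

Each bag holds 2 vertices, so the decomposition has width 1, which upper-bounds the treewidth. Since G has at least one edge (e.g. 6–7), it is not an edgeless graph, so tw(G) ≥ 1. Combining the bounds, tw(G) = 1.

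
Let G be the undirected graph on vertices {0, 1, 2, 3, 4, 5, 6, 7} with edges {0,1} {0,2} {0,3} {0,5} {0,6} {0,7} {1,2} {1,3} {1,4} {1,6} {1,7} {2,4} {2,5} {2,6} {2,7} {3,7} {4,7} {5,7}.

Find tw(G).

3

A width-3 tree decomposition is:
Bags: B1 = {0, 1, 2, 6}  B2 = {0, 1, 2, 7}  B3 = {1, 2, 4, 7}  B4 = {0, 1, 3, 7}  B5 = {0, 2, 5, 7}
Tree: B1–B2, B2–B3, B2–B4, B2–B5
Every bag has size at most 4, so the width is 4 − 1 = 3 and tw(G) ≤ 3. On the other hand G contains the 4-clique {0, 1, 2, 6}. A clique must lie in a single bag of any decomposition, so no decomposition can have width below 3. Combining the bounds, tw(G) = 3.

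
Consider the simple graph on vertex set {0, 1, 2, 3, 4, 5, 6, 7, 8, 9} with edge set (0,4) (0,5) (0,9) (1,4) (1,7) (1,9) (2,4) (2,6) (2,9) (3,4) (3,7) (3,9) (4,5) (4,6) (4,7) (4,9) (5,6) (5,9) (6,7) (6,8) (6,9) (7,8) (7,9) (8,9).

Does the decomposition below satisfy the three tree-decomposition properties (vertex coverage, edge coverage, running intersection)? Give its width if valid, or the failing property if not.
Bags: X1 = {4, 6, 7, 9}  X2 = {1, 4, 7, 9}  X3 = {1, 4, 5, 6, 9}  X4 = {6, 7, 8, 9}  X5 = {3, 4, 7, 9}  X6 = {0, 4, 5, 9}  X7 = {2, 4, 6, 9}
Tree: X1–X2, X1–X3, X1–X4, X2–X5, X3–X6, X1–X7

No — bags containing vertex 1 are not connected in the tree.

A tree decomposition must satisfy three properties: every vertex lies in some bag; for every edge, both endpoints lie together in some bag; and for every vertex, the bags containing it form a connected subtree. Here bags containing vertex 1 are not connected in the tree, so the decomposition is invalid.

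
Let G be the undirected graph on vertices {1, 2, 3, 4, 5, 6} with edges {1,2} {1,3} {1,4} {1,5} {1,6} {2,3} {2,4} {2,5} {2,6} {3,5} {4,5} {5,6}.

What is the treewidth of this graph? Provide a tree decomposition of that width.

Treewidth 3.
Bags: B1 = {1, 2, 5, 6}  B2 = {1, 2, 3, 5}  B3 = {1, 2, 4, 5}
Tree: B1–B2, B2–B3

Each bag holds 4 vertices, so the decomposition has width 3, which upper-bounds the treewidth. On the other hand G contains the 4-clique {1, 2, 3, 5}. A clique must lie in a single bag of any decomposition, so no decomposition can have width below 3. Hence tw(G) = 3 exactly.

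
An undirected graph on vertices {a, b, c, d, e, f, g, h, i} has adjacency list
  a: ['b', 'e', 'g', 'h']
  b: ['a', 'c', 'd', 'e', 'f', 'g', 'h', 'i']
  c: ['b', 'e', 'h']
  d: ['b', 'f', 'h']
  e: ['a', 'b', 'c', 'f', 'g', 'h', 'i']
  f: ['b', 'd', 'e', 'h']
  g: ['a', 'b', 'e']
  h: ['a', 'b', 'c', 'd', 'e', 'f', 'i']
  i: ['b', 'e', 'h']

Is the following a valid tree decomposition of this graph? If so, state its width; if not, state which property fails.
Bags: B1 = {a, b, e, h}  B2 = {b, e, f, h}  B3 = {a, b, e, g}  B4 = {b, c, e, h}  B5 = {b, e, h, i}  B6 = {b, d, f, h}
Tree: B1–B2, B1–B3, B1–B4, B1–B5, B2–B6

Yes; width 3.

Every vertex of G appears in some bag (union = {a, b, c, d, e, f, g, h, i}); every edge is covered by a bag; and for each vertex v the set of bags containing v is connected in the bag tree. The decomposition is therefore valid. The largest bag has 4 vertices, so the width is 3.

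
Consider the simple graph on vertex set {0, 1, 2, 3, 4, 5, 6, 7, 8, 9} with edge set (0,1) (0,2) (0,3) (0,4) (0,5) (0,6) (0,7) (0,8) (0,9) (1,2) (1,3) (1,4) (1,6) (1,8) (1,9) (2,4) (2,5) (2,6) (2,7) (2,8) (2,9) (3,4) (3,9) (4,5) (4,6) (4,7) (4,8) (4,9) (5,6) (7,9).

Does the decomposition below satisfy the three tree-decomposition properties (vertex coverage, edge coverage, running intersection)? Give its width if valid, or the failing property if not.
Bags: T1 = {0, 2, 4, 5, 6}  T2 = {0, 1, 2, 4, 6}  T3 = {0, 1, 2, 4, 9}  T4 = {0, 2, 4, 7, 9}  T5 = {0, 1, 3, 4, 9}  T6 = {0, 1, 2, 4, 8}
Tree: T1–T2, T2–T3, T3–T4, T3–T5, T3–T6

Checking the three conditions: (i) the bags cover all of {0, 1, 2, 3, 4, 5, 6, 7, 8, 9}; (ii) for each edge, some bag contains both endpoints; (iii) the bags containing any fixed vertex form a subtree. All hold, so the decomposition is valid with width 5 − 1 = 4.

Yes; width 4.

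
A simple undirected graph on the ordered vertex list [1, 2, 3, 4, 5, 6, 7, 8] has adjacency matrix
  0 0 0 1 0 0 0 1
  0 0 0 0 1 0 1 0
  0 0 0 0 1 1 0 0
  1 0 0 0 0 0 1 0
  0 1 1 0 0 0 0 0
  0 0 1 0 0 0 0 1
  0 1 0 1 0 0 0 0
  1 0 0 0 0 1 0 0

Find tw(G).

A width-2 tree decomposition is:
Bags: B1 = {2, 4, 7}  B2 = {1, 2, 4}  B3 = {1, 2, 8}  B4 = {2, 6, 8}  B5 = {2, 3, 6}  B6 = {2, 3, 5}
Tree: B1–B2, B2–B3, B3–B4, B4–B5, B5–B6
The largest bag has 3 vertices, giving width 2; this decomposition certifies tw(G) ≤ 2. Since 2–7–4–1–8–6–3–5–2 is a cycle in G, G is not acyclic. Forests are exactly the graphs of treewidth ≤ 1, so tw(G) ≥ 2. Hence tw(G) = 2 exactly.

2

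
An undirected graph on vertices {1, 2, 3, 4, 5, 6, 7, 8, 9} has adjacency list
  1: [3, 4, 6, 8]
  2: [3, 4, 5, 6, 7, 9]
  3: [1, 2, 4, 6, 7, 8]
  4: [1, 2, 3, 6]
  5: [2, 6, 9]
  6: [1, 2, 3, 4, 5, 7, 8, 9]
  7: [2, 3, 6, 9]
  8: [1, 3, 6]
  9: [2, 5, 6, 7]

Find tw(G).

A width-3 tree decomposition is:
Bags: B1 = {2, 3, 6, 7}  B2 = {2, 6, 7, 9}  B3 = {2, 3, 4, 6}  B4 = {2, 5, 6, 9}  B5 = {1, 3, 4, 6}  B6 = {1, 3, 6, 8}
Tree: B1–B2, B1–B3, B2–B4, B3–B5, B5–B6
Each bag holds 4 vertices, so the decomposition has width 3, which upper-bounds the treewidth. On the other hand G contains the 4-clique {1, 3, 6, 8}. A clique must lie in a single bag of any decomposition, so no decomposition can have width below 3. Therefore the treewidth is 3.

3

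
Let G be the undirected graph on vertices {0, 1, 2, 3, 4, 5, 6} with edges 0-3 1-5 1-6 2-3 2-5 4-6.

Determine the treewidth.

1

A width-1 tree decomposition is:
Bags: B1 = {4, 6}  B2 = {1, 6}  B3 = {1, 5}  B4 = {2, 5}  B5 = {2, 3}  B6 = {0, 3}
Tree: B1–B2, B2–B3, B3–B4, B4–B5, B5–B6
Each bag holds 2 vertices, so the decomposition has width 1, which upper-bounds the treewidth. G has an edge, so its treewidth is at least 1. Combining the bounds, tw(G) = 1.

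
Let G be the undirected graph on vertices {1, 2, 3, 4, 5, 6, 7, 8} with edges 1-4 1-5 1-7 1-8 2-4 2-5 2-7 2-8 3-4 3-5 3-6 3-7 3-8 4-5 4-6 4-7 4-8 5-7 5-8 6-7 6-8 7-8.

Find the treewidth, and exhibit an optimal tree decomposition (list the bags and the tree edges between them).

Treewidth 4.
Bags: B1 = {3, 4, 6, 7, 8}  B2 = {3, 4, 5, 7, 8}  B3 = {2, 4, 5, 7, 8}  B4 = {1, 4, 5, 7, 8}
Tree: B1–B2, B2–B3, B3–B4

Every bag has size at most 5, so the width is 5 − 1 = 4 and tw(G) ≤ 4. For the lower bound, the 5 vertices {1, 4, 5, 7, 8} are pairwise adjacent, and any tree decomposition puts a clique entirely inside one bag — forcing width ≥ 4. Combining the bounds, tw(G) = 4.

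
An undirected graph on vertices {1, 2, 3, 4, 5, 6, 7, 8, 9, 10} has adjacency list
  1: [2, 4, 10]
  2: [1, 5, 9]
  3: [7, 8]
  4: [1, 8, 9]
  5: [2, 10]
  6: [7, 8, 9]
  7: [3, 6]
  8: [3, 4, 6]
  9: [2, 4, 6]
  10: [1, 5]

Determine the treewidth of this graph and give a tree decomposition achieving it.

Treewidth 2.
One such decomposition:
Bags: B1 = {2, 5, 10}  B2 = {1, 2, 10}  B3 = {1, 2, 9}  B4 = {1, 4, 9}  B5 = {4, 6, 9}  B6 = {4, 6, 8}  B7 = {6, 7, 8}  B8 = {3, 7, 8}
Tree: B1–B2, B2–B3, B3–B4, B4–B5, B5–B6, B6–B7, B7–B8

Every bag has size at most 3, so the width is 3 − 1 = 2 and tw(G) ≤ 2. The edges 5–10–1–2–5 form a cycle, so G is not a tree and its treewidth is at least 2. Combining the bounds, tw(G) = 2.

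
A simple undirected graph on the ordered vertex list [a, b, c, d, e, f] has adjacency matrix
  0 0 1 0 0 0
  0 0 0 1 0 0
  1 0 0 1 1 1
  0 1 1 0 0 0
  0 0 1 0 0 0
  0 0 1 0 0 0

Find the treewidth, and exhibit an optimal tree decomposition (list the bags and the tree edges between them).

Treewidth 1.
Bags: B1 = {b, d}  B2 = {c, d}  B3 = {a, c}  B4 = {c, e}  B5 = {c, f}
Tree: B1–B2, B2–B3, B2–B4, B2–B5

Every bag has size at most 2, so the width is 2 − 1 = 1 and tw(G) ≤ 1. G has an edge, so its treewidth is at least 1. Therefore the treewidth is 1.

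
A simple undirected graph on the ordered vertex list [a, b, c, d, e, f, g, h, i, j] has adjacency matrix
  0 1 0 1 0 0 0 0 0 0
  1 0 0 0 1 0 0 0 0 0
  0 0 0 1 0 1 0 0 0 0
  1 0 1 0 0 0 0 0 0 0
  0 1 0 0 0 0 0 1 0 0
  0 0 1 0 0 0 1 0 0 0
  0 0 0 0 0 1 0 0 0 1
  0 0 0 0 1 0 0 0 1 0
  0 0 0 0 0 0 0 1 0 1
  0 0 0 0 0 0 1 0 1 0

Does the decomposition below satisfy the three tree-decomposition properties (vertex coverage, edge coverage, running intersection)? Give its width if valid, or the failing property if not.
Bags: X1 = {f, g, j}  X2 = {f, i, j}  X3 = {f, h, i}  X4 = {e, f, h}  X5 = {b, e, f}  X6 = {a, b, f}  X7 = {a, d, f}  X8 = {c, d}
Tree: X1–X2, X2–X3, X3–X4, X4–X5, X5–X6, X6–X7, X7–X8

A tree decomposition must satisfy three properties: every vertex lies in some bag; for every edge, both endpoints lie together in some bag; and for every vertex, the bags containing it form a connected subtree. Here edge (f,c) lies in no bag, so the decomposition is invalid.

No — edge (f,c) lies in no bag.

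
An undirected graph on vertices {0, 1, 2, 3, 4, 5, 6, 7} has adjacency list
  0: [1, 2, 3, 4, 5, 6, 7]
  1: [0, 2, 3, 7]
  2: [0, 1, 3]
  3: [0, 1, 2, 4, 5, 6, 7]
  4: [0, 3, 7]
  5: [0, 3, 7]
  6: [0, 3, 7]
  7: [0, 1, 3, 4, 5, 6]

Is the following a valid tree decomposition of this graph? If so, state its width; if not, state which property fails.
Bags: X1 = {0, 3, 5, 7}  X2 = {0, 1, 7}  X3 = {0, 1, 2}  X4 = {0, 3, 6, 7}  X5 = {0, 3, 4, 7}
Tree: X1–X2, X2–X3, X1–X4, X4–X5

A tree decomposition must satisfy three properties: every vertex lies in some bag; for every edge, both endpoints lie together in some bag; and for every vertex, the bags containing it form a connected subtree. Here edge (3,1) lies in no bag, so the decomposition is invalid.

No — edge (3,1) lies in no bag.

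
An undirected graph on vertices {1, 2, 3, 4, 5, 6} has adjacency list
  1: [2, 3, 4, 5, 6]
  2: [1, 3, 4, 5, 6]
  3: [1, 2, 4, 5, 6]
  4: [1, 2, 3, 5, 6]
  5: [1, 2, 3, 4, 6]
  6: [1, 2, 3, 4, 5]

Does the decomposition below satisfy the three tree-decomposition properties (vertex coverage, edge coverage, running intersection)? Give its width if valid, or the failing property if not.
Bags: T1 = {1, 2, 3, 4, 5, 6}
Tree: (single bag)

Checking the three conditions: (i) the bags cover all of {1, 2, 3, 4, 5, 6}; (ii) for each edge, some bag contains both endpoints; (iii) the bags containing any fixed vertex form a subtree. All hold, so the decomposition is valid with width 6 − 1 = 5.

Yes; width 5.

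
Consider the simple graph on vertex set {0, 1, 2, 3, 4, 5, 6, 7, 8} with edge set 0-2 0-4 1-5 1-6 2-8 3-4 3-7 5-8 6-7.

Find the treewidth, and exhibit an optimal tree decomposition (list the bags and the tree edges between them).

Every bag has size at most 3, so the width is 3 − 1 = 2 and tw(G) ≤ 2. The edges 2–0–4–3–7–6–1–5–8–2 form a cycle, so G is not a tree and its treewidth is at least 2. Therefore the treewidth is 2.

Treewidth 2.
Bags: B1 = {0, 2, 4}  B2 = {2, 3, 4}  B3 = {2, 3, 7}  B4 = {2, 6, 7}  B5 = {1, 2, 6}  B6 = {1, 2, 5}  B7 = {2, 5, 8}
Tree: B1–B2, B2–B3, B3–B4, B4–B5, B5–B6, B6–B7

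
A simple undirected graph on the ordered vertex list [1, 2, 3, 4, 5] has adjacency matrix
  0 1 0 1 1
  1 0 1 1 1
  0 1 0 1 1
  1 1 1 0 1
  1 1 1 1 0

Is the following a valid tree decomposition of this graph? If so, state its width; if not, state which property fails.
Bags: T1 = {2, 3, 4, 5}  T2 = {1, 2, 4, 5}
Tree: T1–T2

Every vertex of G appears in some bag (union = {1, 2, 3, 4, 5}); every edge is covered by a bag; and for each vertex v the set of bags containing v is connected in the bag tree. The decomposition is therefore valid. The largest bag has 4 vertices, so the width is 3.

Yes; width 3.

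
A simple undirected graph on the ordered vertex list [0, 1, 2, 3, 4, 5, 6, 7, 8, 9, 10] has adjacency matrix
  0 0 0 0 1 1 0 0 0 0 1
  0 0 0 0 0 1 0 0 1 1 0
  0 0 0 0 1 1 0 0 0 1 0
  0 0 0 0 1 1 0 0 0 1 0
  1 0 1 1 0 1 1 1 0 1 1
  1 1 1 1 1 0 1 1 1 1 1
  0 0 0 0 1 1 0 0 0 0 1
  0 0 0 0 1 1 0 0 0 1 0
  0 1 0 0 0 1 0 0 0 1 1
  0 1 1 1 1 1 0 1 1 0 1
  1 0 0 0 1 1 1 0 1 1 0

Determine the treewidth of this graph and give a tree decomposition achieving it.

Treewidth 3.
One optimal decomposition is:
Bags: B1 = {1, 5, 8, 9}  B2 = {5, 8, 9, 10}  B3 = {4, 5, 9, 10}  B4 = {3, 4, 5, 9}  B5 = {0, 4, 5, 10}  B6 = {4, 5, 7, 9}  B7 = {4, 5, 6, 10}  B8 = {2, 4, 5, 9}
Tree: B1–B2, B2–B3, B3–B4, B3–B5, B3–B6, B3–B7, B4–B8

Each bag holds 4 vertices, so the decomposition has width 3, which upper-bounds the treewidth. On the other hand G contains the 4-clique {1, 5, 8, 9}. A clique must lie in a single bag of any decomposition, so no decomposition can have width below 3. Hence tw(G) = 3 exactly.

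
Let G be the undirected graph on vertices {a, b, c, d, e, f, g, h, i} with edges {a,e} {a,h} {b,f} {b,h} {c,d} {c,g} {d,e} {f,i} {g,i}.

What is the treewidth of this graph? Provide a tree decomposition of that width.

Each bag holds 3 vertices, so the decomposition has width 2, which upper-bounds the treewidth. For the lower bound, G contains the cycle h–b–f–i–g–c–d–e–a–h, so G is not a forest; only forests have treewidth ≤ 1, hence tw(G) ≥ 2. Hence tw(G) = 2 exactly.

Treewidth 2.
Bags: B1 = {b, f, h}  B2 = {f, h, i}  B3 = {g, h, i}  B4 = {c, g, h}  B5 = {c, d, h}  B6 = {d, e, h}  B7 = {a, e, h}
Tree: B1–B2, B2–B3, B3–B4, B4–B5, B5–B6, B6–B7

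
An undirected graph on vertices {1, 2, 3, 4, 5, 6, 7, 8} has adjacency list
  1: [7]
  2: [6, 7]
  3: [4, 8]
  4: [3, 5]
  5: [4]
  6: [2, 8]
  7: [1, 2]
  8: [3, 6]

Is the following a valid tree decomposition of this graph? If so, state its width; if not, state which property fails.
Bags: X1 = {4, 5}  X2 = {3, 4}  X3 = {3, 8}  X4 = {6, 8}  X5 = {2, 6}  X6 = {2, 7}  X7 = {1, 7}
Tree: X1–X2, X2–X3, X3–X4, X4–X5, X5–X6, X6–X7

Vertex coverage: the bags together contain {1, 2, 3, 4, 5, 6, 7, 8}, the full vertex set. Edge coverage: each edge of G has both endpoints in at least one bag. Running intersection: for every vertex, the bags containing it form a connected subtree. All three properties hold, so this is a valid tree decomposition of width max|bag| − 1 = 1, and hence tw(G) ≤ 1.

Yes; width 1.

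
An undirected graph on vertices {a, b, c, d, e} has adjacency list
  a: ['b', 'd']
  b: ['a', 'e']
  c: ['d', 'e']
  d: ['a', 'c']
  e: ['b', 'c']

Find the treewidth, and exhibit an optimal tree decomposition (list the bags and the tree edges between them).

Treewidth 2.
Bags: B1 = {c, d, e}  B2 = {a, d, e}  B3 = {a, b, e}
Tree: B1–B2, B2–B3

The largest bag has 3 vertices, giving width 2; this decomposition certifies tw(G) ≤ 2. The edges e–c–d–a–b–e form a cycle, so G is not a tree and its treewidth is at least 2. Hence tw(G) = 2 exactly.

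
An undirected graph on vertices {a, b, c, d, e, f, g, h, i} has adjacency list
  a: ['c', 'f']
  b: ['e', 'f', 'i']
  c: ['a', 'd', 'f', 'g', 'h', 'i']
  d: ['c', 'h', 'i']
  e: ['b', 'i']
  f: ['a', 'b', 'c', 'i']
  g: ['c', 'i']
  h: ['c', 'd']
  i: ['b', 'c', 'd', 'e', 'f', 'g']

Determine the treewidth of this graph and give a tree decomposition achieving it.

Treewidth 2.
Bags: B1 = {c, g, i}  B2 = {c, f, i}  B3 = {c, d, i}  B4 = {a, c, f}  B5 = {b, f, i}  B6 = {c, d, h}  B7 = {b, e, i}
Tree: B1–B2, B1–B3, B2–B4, B2–B5, B3–B6, B5–B7

Every bag has size at most 3, so the width is 3 − 1 = 2 and tw(G) ≤ 2. Conversely, {c, d, h} is a clique of size 3, and the vertices of any clique must share a bag in every tree decomposition; so some bag has ≥ 3 vertices and tw(G) ≥ 2. Hence tw(G) = 2 exactly.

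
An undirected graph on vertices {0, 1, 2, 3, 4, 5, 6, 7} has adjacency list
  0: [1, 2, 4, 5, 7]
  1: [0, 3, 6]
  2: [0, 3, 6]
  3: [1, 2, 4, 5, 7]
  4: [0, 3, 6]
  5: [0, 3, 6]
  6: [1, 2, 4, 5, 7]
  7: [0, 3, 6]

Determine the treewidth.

A width-3 tree decomposition is:
Bags: B1 = {0, 3, 5, 6}  B2 = {0, 2, 3, 6}  B3 = {0, 3, 6, 7}  B4 = {0, 1, 3, 6}  B5 = {0, 3, 4, 6}
Tree: B1–B2, B2–B3, B3–B4, B4–B5
Every bag has size at most 4, so the width is 4 − 1 = 3 and tw(G) ≤ 3. For the lower bound: the 4 vertex sets {0,5}, {2,3}, {6}, {7} are disjoint, each induces a connected subgraph, and every pair is joined by at least one edge of G. Contracting each set to a single vertex therefore yields K_{4} as a minor, and since treewidth is minor-monotone, tw(G) ≥ tw(K_{4}) = 3. Combining the bounds, tw(G) = 3.

3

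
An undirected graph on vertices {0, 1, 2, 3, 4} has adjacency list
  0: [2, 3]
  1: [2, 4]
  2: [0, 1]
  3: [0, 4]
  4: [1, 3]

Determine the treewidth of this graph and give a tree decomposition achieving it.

Treewidth 2.
Bags: B1 = {0, 2, 3}  B2 = {1, 2, 3}  B3 = {1, 3, 4}
Tree: B1–B2, B2–B3

The largest bag has 3 vertices, giving width 2; this decomposition certifies tw(G) ≤ 2. For the lower bound, G contains the cycle 3–0–2–1–4–3, so G is not a forest; only forests have treewidth ≤ 1, hence tw(G) ≥ 2. Therefore the treewidth is 2.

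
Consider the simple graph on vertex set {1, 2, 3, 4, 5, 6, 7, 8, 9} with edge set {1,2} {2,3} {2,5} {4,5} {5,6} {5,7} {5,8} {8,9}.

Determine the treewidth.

A width-1 tree decomposition is:
Bags: B1 = {2, 5}  B2 = {5, 8}  B3 = {2, 3}  B4 = {1, 2}  B5 = {4, 5}  B6 = {8, 9}  B7 = {5, 6}  B8 = {5, 7}
Tree: B1–B2, B1–B3, B3–B4, B1–B5, B2–B6, B2–B7, B5–B8
The largest bag has 2 vertices, giving width 1; this decomposition certifies tw(G) ≤ 1. Since G has at least one edge (e.g. 5–2), it is not an edgeless graph, so tw(G) ≥ 1. The upper and lower bounds meet at 1, so that is the treewidth.

1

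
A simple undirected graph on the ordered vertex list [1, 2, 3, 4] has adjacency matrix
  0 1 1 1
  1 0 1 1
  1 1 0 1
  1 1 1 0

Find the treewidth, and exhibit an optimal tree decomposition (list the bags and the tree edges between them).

A single bag containing all 4 vertices is trivially a valid decomposition of width 3. On the other hand G contains the 4-clique {1, 2, 3, 4}. A clique must lie in a single bag of any decomposition, so no decomposition can have width below 3. The upper and lower bounds meet at 3, so that is the treewidth.

Treewidth 3.
One optimal decomposition is:
Bags: B1 = {1, 2, 3, 4}
Tree: (single bag)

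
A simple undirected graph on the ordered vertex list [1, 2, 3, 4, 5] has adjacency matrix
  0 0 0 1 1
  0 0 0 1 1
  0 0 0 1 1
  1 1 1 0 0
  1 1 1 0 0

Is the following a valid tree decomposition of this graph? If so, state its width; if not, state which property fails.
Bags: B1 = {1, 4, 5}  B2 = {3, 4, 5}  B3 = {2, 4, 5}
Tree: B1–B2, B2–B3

Vertex coverage: the bags together contain {1, 2, 3, 4, 5}, the full vertex set. Edge coverage: each edge of G has both endpoints in at least one bag. Running intersection: for every vertex, the bags containing it form a connected subtree. All three properties hold, so this is a valid tree decomposition of width max|bag| − 1 = 2, and hence tw(G) ≤ 2.

Yes; width 2.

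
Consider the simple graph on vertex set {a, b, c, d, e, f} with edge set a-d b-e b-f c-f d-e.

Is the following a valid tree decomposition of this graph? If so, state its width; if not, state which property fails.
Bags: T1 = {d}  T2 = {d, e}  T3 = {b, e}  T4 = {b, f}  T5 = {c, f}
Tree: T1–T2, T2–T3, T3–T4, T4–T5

No — vertex a appears in no bag.

A tree decomposition must satisfy three properties: every vertex lies in some bag; for every edge, both endpoints lie together in some bag; and for every vertex, the bags containing it form a connected subtree. Here vertex a appears in no bag, so the decomposition is invalid.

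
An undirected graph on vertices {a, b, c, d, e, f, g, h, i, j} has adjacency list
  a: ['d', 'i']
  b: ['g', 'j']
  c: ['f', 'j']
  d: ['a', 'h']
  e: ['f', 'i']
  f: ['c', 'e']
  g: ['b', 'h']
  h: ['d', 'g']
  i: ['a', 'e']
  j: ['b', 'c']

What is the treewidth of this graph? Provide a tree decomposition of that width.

Every bag has size at most 3, so the width is 3 − 1 = 2 and tw(G) ≤ 2. For the lower bound, G contains the cycle h–g–b–j–c–f–e–i–a–d–h, so G is not a forest; only forests have treewidth ≤ 1, hence tw(G) ≥ 2. Hence tw(G) = 2 exactly.

Treewidth 2.
One such decomposition:
Bags: B1 = {b, g, h}  B2 = {b, h, j}  B3 = {c, h, j}  B4 = {c, f, h}  B5 = {e, f, h}  B6 = {e, h, i}  B7 = {a, h, i}  B8 = {a, d, h}
Tree: B1–B2, B2–B3, B3–B4, B4–B5, B5–B6, B6–B7, B7–B8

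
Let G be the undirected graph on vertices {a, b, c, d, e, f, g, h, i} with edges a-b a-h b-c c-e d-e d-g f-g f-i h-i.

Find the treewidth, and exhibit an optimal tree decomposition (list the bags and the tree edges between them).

The largest bag has 3 vertices, giving width 2; this decomposition certifies tw(G) ≤ 2. The edges e–d–g–f–i–h–a–b–c–e form a cycle, so G is not a tree and its treewidth is at least 2. Combining the bounds, tw(G) = 2.

Treewidth 2.
Bags: B1 = {d, e, g}  B2 = {e, f, g}  B3 = {e, f, i}  B4 = {e, h, i}  B5 = {a, e, h}  B6 = {a, b, e}  B7 = {b, c, e}
Tree: B1–B2, B2–B3, B3–B4, B4–B5, B5–B6, B6–B7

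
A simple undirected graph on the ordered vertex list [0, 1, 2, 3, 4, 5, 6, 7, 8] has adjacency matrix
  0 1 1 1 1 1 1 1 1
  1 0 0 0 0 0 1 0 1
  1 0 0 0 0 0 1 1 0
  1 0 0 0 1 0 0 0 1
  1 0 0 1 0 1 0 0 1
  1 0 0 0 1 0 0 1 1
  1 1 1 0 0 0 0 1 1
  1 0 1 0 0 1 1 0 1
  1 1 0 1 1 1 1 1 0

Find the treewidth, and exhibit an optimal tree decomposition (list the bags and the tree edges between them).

The largest bag has 4 vertices, giving width 3; this decomposition certifies tw(G) ≤ 3. On the other hand G contains the 4-clique {0, 1, 6, 8}. A clique must lie in a single bag of any decomposition, so no decomposition can have width below 3. Hence tw(G) = 3 exactly.

Treewidth 3.
Bags: B1 = {0, 5, 7, 8}  B2 = {0, 6, 7, 8}  B3 = {0, 1, 6, 8}  B4 = {0, 4, 5, 8}  B5 = {0, 2, 6, 7}  B6 = {0, 3, 4, 8}
Tree: B1–B2, B2–B3, B1–B4, B2–B5, B4–B6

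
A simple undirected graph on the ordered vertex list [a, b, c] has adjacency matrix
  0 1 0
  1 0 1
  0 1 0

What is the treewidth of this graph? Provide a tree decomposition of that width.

The largest bag has 2 vertices, giving width 1; this decomposition certifies tw(G) ≤ 1. G has an edge, so its treewidth is at least 1. Combining the bounds, tw(G) = 1.

Treewidth 1.
Bags: B1 = {a, b}  B2 = {b, c}
Tree: B1–B2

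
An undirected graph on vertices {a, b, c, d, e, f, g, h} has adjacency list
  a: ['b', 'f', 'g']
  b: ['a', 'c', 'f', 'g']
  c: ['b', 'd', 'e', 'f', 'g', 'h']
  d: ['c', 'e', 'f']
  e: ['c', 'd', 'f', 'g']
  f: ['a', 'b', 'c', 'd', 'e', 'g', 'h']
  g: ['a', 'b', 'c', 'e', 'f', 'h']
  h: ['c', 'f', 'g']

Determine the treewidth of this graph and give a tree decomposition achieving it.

Treewidth 3.
Bags: B1 = {c, e, f, g}  B2 = {b, c, f, g}  B3 = {c, f, g, h}  B4 = {a, b, f, g}  B5 = {c, d, e, f}
Tree: B1–B2, B2–B3, B2–B4, B1–B5

The largest bag has 4 vertices, giving width 3; this decomposition certifies tw(G) ≤ 3. Conversely, {c, d, e, f} is a clique of size 4, and the vertices of any clique must share a bag in every tree decomposition; so some bag has ≥ 4 vertices and tw(G) ≥ 3. The upper and lower bounds meet at 3, so that is the treewidth.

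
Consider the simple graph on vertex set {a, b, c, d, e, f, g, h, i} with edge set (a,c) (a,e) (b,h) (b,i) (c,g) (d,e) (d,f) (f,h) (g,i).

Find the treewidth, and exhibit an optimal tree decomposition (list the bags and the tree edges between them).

Every bag has size at most 3, so the width is 3 − 1 = 2 and tw(G) ≤ 2. The edges f–h–b–i–g–c–a–e–d–f form a cycle, so G is not a tree and its treewidth is at least 2. Therefore the treewidth is 2.

Treewidth 2.
Bags: B1 = {b, f, h}  B2 = {b, f, i}  B3 = {f, g, i}  B4 = {c, f, g}  B5 = {a, c, f}  B6 = {a, e, f}  B7 = {d, e, f}
Tree: B1–B2, B2–B3, B3–B4, B4–B5, B5–B6, B6–B7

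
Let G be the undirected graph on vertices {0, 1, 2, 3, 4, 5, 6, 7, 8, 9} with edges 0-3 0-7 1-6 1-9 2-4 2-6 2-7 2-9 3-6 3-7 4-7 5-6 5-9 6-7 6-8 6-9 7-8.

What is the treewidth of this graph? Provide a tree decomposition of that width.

Each bag holds 3 vertices, so the decomposition has width 2, which upper-bounds the treewidth. Conversely, {0, 3, 7} is a clique of size 3, and the vertices of any clique must share a bag in every tree decomposition; so some bag has ≥ 3 vertices and tw(G) ≥ 2. The upper and lower bounds meet at 2, so that is the treewidth.

Treewidth 2.
Bags: B1 = {3, 6, 7}  B2 = {2, 6, 7}  B3 = {2, 6, 9}  B4 = {0, 3, 7}  B5 = {2, 4, 7}  B6 = {1, 6, 9}  B7 = {6, 7, 8}  B8 = {5, 6, 9}
Tree: B1–B2, B2–B3, B1–B4, B2–B5, B3–B6, B1–B7, B3–B8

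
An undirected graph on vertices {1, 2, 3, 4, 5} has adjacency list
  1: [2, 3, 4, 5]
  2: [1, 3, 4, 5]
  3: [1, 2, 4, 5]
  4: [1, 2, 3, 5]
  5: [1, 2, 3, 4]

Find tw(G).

4

A width-4 tree decomposition is:
Bags: B1 = {1, 2, 3, 4, 5}
Tree: (single bag)
With just one bag of size 5, the width is 5 − 1 = 4, so tw(G) ≤ 4. On the other hand G contains the 5-clique {1, 2, 3, 4, 5}. A clique must lie in a single bag of any decomposition, so no decomposition can have width below 4. Hence tw(G) = 4 exactly.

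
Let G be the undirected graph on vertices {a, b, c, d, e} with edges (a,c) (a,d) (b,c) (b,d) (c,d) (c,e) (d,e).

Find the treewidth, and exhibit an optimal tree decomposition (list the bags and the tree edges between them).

Treewidth 2.
One optimal decomposition is:
Bags: B1 = {a, c, d}  B2 = {c, d, e}  B3 = {b, c, d}
Tree: B1–B2, B2–B3

Each bag holds 3 vertices, so the decomposition has width 2, which upper-bounds the treewidth. For the lower bound, the 3 vertices {c, d, e} are pairwise adjacent, and any tree decomposition puts a clique entirely inside one bag — forcing width ≥ 2. Hence tw(G) = 2 exactly.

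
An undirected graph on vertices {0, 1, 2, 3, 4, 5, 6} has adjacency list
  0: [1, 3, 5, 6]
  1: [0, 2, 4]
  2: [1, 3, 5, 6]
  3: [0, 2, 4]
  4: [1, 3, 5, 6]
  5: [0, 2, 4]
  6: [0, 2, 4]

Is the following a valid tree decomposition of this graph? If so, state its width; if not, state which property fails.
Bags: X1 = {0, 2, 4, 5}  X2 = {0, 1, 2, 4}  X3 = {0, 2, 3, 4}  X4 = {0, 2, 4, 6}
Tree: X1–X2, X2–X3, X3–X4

Checking the three conditions: (i) the bags cover all of {0, 1, 2, 3, 4, 5, 6}; (ii) for each edge, some bag contains both endpoints; (iii) the bags containing any fixed vertex form a subtree. All hold, so the decomposition is valid with width 4 − 1 = 3.

Yes; width 3.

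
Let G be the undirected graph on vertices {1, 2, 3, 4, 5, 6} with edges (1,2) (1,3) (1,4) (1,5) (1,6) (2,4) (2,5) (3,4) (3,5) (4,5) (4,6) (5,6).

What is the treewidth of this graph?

3

A width-3 tree decomposition is:
Bags: B1 = {1, 2, 4, 5}  B2 = {1, 4, 5, 6}  B3 = {1, 3, 4, 5}
Tree: B1–B2, B2–B3
Every bag has size at most 4, so the width is 4 − 1 = 3 and tw(G) ≤ 3. For the lower bound, the 4 vertices {1, 2, 4, 5} are pairwise adjacent, and any tree decomposition puts a clique entirely inside one bag — forcing width ≥ 3. Therefore the treewidth is 3.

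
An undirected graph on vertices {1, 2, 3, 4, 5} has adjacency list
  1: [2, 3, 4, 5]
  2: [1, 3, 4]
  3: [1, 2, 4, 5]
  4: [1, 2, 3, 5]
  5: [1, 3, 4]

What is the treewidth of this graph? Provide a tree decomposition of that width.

Treewidth 3.
One optimal decomposition is:
Bags: B1 = {1, 3, 4, 5}  B2 = {1, 2, 3, 4}
Tree: B1–B2

The largest bag has 4 vertices, giving width 3; this decomposition certifies tw(G) ≤ 3. On the other hand G contains the 4-clique {1, 2, 3, 4}. A clique must lie in a single bag of any decomposition, so no decomposition can have width below 3. Hence tw(G) = 3 exactly.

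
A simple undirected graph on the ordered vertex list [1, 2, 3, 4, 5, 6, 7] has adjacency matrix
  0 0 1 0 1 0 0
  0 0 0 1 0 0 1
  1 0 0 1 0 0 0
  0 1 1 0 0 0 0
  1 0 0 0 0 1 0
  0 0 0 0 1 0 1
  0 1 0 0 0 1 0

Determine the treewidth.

2

A width-2 tree decomposition is:
Bags: B1 = {1, 3, 4}  B2 = {1, 4, 5}  B3 = {4, 5, 6}  B4 = {4, 6, 7}  B5 = {2, 4, 7}
Tree: B1–B2, B2–B3, B3–B4, B4–B5
Each bag holds 3 vertices, so the decomposition has width 2, which upper-bounds the treewidth. For the lower bound, G contains the cycle 4–3–1–5–6–7–2–4, so G is not a forest; only forests have treewidth ≤ 1, hence tw(G) ≥ 2. Hence tw(G) = 2 exactly.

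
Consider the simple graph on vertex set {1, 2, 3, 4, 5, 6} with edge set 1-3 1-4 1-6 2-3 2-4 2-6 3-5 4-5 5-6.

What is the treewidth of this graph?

3

A width-3 tree decomposition is:
Bags: B1 = {1, 2, 5, 6}  B2 = {1, 2, 3, 5}  B3 = {1, 2, 4, 5}
Tree: B1–B2, B2–B3
Every bag has size at most 4, so the width is 4 − 1 = 3 and tw(G) ≤ 3. For the lower bound: the 4 vertex sets {1,6}, {3,5}, {2}, {4} are disjoint, each induces a connected subgraph, and every pair is joined by at least one edge of G. Contracting each set to a single vertex therefore yields K_{4} as a minor, and since treewidth is minor-monotone, tw(G) ≥ tw(K_{4}) = 3. Hence tw(G) = 3 exactly.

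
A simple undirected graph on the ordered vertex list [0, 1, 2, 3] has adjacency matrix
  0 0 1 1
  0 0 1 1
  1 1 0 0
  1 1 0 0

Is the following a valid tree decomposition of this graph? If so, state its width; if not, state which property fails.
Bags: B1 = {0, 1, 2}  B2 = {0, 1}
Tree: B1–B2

No — vertex 3 appears in no bag.

A tree decomposition must satisfy three properties: every vertex lies in some bag; for every edge, both endpoints lie together in some bag; and for every vertex, the bags containing it form a connected subtree. Here vertex 3 appears in no bag, so the decomposition is invalid.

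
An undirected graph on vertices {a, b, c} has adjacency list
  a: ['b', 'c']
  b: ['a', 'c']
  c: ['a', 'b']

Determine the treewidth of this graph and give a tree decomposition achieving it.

With just one bag of size 3, the width is 3 − 1 = 2, so tw(G) ≤ 2. On the other hand G contains the 3-clique {a, b, c}. A clique must lie in a single bag of any decomposition, so no decomposition can have width below 2. Therefore the treewidth is 2.

Treewidth 2.
Bags: B1 = {a, b, c}
Tree: (single bag)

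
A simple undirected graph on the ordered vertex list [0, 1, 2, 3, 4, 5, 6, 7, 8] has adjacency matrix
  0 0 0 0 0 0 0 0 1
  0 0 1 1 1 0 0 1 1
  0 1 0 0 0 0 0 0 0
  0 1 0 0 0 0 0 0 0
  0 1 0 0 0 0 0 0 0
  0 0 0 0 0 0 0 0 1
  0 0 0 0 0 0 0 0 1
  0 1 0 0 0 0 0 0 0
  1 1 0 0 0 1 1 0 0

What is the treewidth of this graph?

A width-1 tree decomposition is:
Bags: B1 = {1, 7}  B2 = {1, 8}  B3 = {6, 8}  B4 = {5, 8}  B5 = {1, 2}  B6 = {1, 3}  B7 = {1, 4}  B8 = {0, 8}
Tree: B1–B2, B2–B3, B2–B4, B1–B5, B1–B6, B2–B7, B3–B8
Each bag holds 2 vertices, so the decomposition has width 1, which upper-bounds the treewidth. Since G has at least one edge (e.g. 1–7), it is not an edgeless graph, so tw(G) ≥ 1. Hence tw(G) = 1 exactly.

1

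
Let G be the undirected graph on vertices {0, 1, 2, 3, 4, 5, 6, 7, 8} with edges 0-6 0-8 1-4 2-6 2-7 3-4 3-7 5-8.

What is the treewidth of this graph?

1

A width-1 tree decomposition is:
Bags: B1 = {1, 4}  B2 = {3, 4}  B3 = {3, 7}  B4 = {2, 7}  B5 = {2, 6}  B6 = {0, 6}  B7 = {0, 8}  B8 = {5, 8}
Tree: B1–B2, B2–B3, B3–B4, B4–B5, B5–B6, B6–B7, B7–B8
The largest bag has 2 vertices, giving width 1; this decomposition certifies tw(G) ≤ 1. Since G has at least one edge (e.g. 1–4), it is not an edgeless graph, so tw(G) ≥ 1. The upper and lower bounds meet at 1, so that is the treewidth.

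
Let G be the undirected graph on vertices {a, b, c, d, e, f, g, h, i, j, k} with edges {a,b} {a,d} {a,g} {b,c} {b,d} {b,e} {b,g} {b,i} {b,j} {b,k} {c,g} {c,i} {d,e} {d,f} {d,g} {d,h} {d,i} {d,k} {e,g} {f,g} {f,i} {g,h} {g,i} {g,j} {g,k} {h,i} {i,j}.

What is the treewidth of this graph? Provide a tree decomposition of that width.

Each bag holds 4 vertices, so the decomposition has width 3, which upper-bounds the treewidth. Conversely, {d, g, h, i} is a clique of size 4, and the vertices of any clique must share a bag in every tree decomposition; so some bag has ≥ 4 vertices and tw(G) ≥ 3. Therefore the treewidth is 3.

Treewidth 3.
One such decomposition:
Bags: B1 = {d, g, h, i}  B2 = {b, d, g, i}  B3 = {b, c, g, i}  B4 = {d, f, g, i}  B5 = {a, b, d, g}  B6 = {b, g, i, j}  B7 = {b, d, e, g}  B8 = {b, d, g, k}
Tree: B1–B2, B2–B3, B1–B4, B2–B5, B3–B6, B5–B7, B5–B8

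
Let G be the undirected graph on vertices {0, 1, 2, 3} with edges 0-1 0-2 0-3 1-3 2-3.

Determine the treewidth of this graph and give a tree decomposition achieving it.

Every bag has size at most 3, so the width is 3 − 1 = 2 and tw(G) ≤ 2. On the other hand G contains the 3-clique {0, 1, 3}. A clique must lie in a single bag of any decomposition, so no decomposition can have width below 2. Combining the bounds, tw(G) = 2.

Treewidth 2.
Bags: B1 = {0, 1, 3}  B2 = {0, 2, 3}
Tree: B1–B2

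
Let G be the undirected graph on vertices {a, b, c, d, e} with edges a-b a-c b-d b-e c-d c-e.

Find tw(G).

2

A width-2 tree decomposition is:
Bags: B1 = {b, c, e}  B2 = {a, b, c}  B3 = {b, c, d}
Tree: B1–B2, B2–B3
Each bag holds 3 vertices, so the decomposition has width 2, which upper-bounds the treewidth. Since e–b–a–c–e is a cycle in G, G is not acyclic. Forests are exactly the graphs of treewidth ≤ 1, so tw(G) ≥ 2. Combining the bounds, tw(G) = 2.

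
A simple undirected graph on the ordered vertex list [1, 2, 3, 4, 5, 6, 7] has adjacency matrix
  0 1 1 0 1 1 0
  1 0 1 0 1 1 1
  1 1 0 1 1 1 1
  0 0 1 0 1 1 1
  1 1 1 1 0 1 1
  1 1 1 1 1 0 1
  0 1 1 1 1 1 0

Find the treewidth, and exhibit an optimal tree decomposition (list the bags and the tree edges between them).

Every bag has size at most 5, so the width is 5 − 1 = 4 and tw(G) ≤ 4. Conversely, {1, 2, 3, 5, 6} is a clique of size 5, and the vertices of any clique must share a bag in every tree decomposition; so some bag has ≥ 5 vertices and tw(G) ≥ 4. Therefore the treewidth is 4.

Treewidth 4.
Bags: B1 = {2, 3, 5, 6, 7}  B2 = {1, 2, 3, 5, 6}  B3 = {3, 4, 5, 6, 7}
Tree: B1–B2, B1–B3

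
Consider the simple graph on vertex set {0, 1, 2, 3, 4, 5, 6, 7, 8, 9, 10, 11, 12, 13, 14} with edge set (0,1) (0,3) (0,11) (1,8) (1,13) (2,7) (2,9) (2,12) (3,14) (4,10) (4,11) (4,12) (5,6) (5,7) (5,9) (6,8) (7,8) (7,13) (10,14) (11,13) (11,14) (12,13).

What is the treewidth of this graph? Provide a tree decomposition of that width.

Every bag has size at most 4, so the width is 4 − 1 = 3 and tw(G) ≤ 3. For the lower bound: the 4 vertex sets {3,10,14}, {0}, {11}, {1,4,12,13} are disjoint, each induces a connected subgraph, and every pair is joined by at least one edge of G. Contracting each set to a single vertex therefore yields K_{4} as a minor, and since treewidth is minor-monotone, tw(G) ≥ tw(K_{4}) = 3. Therefore the treewidth is 3.

Treewidth 3.
One such decomposition:
Bags: B1 = {0, 3, 10, 14}  B2 = {0, 10, 11, 14}  B3 = {0, 4, 10, 11}  B4 = {0, 1, 4, 11}  B5 = {1, 4, 11, 13}  B6 = {1, 4, 12, 13}  B7 = {1, 8, 12, 13}  B8 = {7, 8, 12, 13}  B9 = {2, 7, 8, 12}  B10 = {2, 6, 7, 8}  B11 = {2, 5, 6, 7}  B12 = {2, 5, 6, 9}
Tree: B1–B2, B2–B3, B3–B4, B4–B5, B5–B6, B6–B7, B7–B8, B8–B9, B9–B10, B10–B11, B11–B12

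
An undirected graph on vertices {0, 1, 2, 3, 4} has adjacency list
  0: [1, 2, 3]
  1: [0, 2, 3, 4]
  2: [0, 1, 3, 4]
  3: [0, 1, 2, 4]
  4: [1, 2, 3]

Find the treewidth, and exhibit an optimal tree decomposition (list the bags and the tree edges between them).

Every bag has size at most 4, so the width is 4 − 1 = 3 and tw(G) ≤ 3. Conversely, {0, 1, 2, 3} is a clique of size 4, and the vertices of any clique must share a bag in every tree decomposition; so some bag has ≥ 4 vertices and tw(G) ≥ 3. Combining the bounds, tw(G) = 3.

Treewidth 3.
Bags: B1 = {1, 2, 3, 4}  B2 = {0, 1, 2, 3}
Tree: B1–B2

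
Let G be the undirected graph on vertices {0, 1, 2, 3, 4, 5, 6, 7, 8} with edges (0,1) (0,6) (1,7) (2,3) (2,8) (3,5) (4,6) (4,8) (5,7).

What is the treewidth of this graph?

2

A width-2 tree decomposition is:
Bags: B1 = {0, 4, 6}  B2 = {0, 1, 4}  B3 = {1, 4, 7}  B4 = {4, 5, 7}  B5 = {3, 4, 5}  B6 = {2, 3, 4}  B7 = {2, 4, 8}
Tree: B1–B2, B2–B3, B3–B4, B4–B5, B5–B6, B6–B7
Every bag has size at most 3, so the width is 3 − 1 = 2 and tw(G) ≤ 2. Since 4–6–0–1–7–5–3–2–8–4 is a cycle in G, G is not acyclic. Forests are exactly the graphs of treewidth ≤ 1, so tw(G) ≥ 2. Combining the bounds, tw(G) = 2.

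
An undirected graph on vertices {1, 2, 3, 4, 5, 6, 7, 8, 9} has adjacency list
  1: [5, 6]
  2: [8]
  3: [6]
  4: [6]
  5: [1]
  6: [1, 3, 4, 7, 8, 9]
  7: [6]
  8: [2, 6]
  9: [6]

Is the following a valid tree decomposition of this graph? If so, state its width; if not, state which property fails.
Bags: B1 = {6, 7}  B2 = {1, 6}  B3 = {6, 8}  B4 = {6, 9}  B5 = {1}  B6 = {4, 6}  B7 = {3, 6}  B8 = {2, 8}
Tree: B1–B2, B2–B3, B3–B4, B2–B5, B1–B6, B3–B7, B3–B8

A tree decomposition must satisfy three properties: every vertex lies in some bag; for every edge, both endpoints lie together in some bag; and for every vertex, the bags containing it form a connected subtree. Here vertex 5 appears in no bag, so the decomposition is invalid.

No — vertex 5 appears in no bag.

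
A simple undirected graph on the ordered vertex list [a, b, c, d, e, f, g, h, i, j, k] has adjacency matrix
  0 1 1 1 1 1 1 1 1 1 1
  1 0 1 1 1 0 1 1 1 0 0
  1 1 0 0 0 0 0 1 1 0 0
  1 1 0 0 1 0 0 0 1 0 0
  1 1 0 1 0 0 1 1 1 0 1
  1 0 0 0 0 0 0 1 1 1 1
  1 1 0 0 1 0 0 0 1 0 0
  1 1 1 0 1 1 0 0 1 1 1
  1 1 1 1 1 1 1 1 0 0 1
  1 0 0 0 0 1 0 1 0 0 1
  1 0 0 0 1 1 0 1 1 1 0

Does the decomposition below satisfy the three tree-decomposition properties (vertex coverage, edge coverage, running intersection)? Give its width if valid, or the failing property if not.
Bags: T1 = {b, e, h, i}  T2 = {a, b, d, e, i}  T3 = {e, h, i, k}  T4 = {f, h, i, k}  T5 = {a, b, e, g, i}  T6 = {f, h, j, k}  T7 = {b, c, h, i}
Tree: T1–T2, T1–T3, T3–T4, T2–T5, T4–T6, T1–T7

A tree decomposition must satisfy three properties: every vertex lies in some bag; for every edge, both endpoints lie together in some bag; and for every vertex, the bags containing it form a connected subtree. Here edge (a,h) lies in no bag, so the decomposition is invalid.

No — edge (a,h) lies in no bag.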